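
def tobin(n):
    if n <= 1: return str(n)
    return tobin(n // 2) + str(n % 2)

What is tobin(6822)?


tobin(6822) = tobin(3411) + '0'
tobin(3411) = tobin(1705) + '1'
tobin(1705) = tobin(852) + '1'
tobin(852) = tobin(426) + '0'
tobin(426) = tobin(213) + '0'
tobin(213) = tobin(106) + '1'
tobin(106) = tobin(53) + '0'
tobin(53) = tobin(26) + '1'
tobin(26) = tobin(13) + '0'
tobin(13) = tobin(6) + '1'
tobin(6) = tobin(3) + '0'
tobin(3) = tobin(1) + '1'
tobin(1) = '1'  (base case)
Concatenating: '1' + '1' + '0' + '1' + '0' + '1' + '0' + '1' + '0' + '0' + '1' + '1' + '0' = '1101010100110'

1101010100110


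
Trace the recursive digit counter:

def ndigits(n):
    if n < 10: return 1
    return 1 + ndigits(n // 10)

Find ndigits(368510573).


ndigits(368510573) = 1 + ndigits(36851057)
ndigits(36851057) = 1 + ndigits(3685105)
ndigits(3685105) = 1 + ndigits(368510)
ndigits(368510) = 1 + ndigits(36851)
ndigits(36851) = 1 + ndigits(3685)
ndigits(3685) = 1 + ndigits(368)
ndigits(368) = 1 + ndigits(36)
ndigits(36) = 1 + ndigits(3)
ndigits(3) = 1  (base case: 3 < 10)
Unwinding: 1 + 1 + 1 + 1 + 1 + 1 + 1 + 1 + 1 = 9

9


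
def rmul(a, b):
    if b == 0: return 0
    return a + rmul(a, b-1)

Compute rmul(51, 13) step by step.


rmul(51, 13) = 51 + rmul(51, 12)
rmul(51, 12) = 51 + rmul(51, 11)
rmul(51, 11) = 51 + rmul(51, 10)
rmul(51, 10) = 51 + rmul(51, 9)
rmul(51, 9) = 51 + rmul(51, 8)
rmul(51, 8) = 51 + rmul(51, 7)
rmul(51, 7) = 51 + rmul(51, 6)
rmul(51, 6) = 51 + rmul(51, 5)
rmul(51, 5) = 51 + rmul(51, 4)
rmul(51, 4) = 51 + rmul(51, 3)
rmul(51, 3) = 51 + rmul(51, 2)
rmul(51, 2) = 51 + rmul(51, 1)
rmul(51, 1) = 51 + rmul(51, 0)
rmul(51, 0) = 0  (base case)
Total: 51 + 51 + 51 + 51 + 51 + 51 + 51 + 51 + 51 + 51 + 51 + 51 + 51 + 0 = 663

663


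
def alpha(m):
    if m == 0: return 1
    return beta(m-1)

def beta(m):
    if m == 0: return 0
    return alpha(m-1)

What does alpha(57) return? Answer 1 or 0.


alpha(57) = beta(56)
beta(56) = alpha(55)
alpha(55) = beta(54)
beta(54) = alpha(53)
alpha(53) = beta(52)
beta(52) = alpha(51)
alpha(51) = beta(50)
beta(50) = alpha(49)
alpha(49) = beta(48)
beta(48) = alpha(47)
alpha(47) = beta(46)
beta(46) = alpha(45)
alpha(45) = beta(44)
beta(44) = alpha(43)
alpha(43) = beta(42)
beta(42) = alpha(41)
alpha(41) = beta(40)
beta(40) = alpha(39)
alpha(39) = beta(38)
beta(38) = alpha(37)
alpha(37) = beta(36)
beta(36) = alpha(35)
alpha(35) = beta(34)
beta(34) = alpha(33)
alpha(33) = beta(32)
beta(32) = alpha(31)
alpha(31) = beta(30)
beta(30) = alpha(29)
alpha(29) = beta(28)
beta(28) = alpha(27)
alpha(27) = beta(26)
beta(26) = alpha(25)
alpha(25) = beta(24)
beta(24) = alpha(23)
alpha(23) = beta(22)
beta(22) = alpha(21)
alpha(21) = beta(20)
beta(20) = alpha(19)
alpha(19) = beta(18)
beta(18) = alpha(17)
alpha(17) = beta(16)
beta(16) = alpha(15)
alpha(15) = beta(14)
beta(14) = alpha(13)
alpha(13) = beta(12)
beta(12) = alpha(11)
alpha(11) = beta(10)
beta(10) = alpha(9)
alpha(9) = beta(8)
beta(8) = alpha(7)
alpha(7) = beta(6)
beta(6) = alpha(5)
alpha(5) = beta(4)
beta(4) = alpha(3)
alpha(3) = beta(2)
beta(2) = alpha(1)
alpha(1) = beta(0)
beta(0) = 0  (base case)
Result: 0

0


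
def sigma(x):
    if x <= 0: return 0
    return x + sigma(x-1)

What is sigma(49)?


sigma(49)
= 49 + 48 + 47 + 46 + 45 + 44 + 43 + 42 + 41 + 40 + 39 + 38 + 37 + 36 + 35 + 34 + 33 + 32 + 31 + 30 + 29 + 28 + 27 + 26 + 25 + 24 + 23 + 22 + 21 + 20 + 19 + 18 + 17 + 16 + 15 + 14 + 13 + 12 + 11 + 10 + 9 + 8 + 7 + 6 + 5 + 4 + 3 + 2 + 1 + sigma(0)
= 49 + 48 + 47 + 46 + 45 + 44 + 43 + 42 + 41 + 40 + 39 + 38 + 37 + 36 + 35 + 34 + 33 + 32 + 31 + 30 + 29 + 28 + 27 + 26 + 25 + 24 + 23 + 22 + 21 + 20 + 19 + 18 + 17 + 16 + 15 + 14 + 13 + 12 + 11 + 10 + 9 + 8 + 7 + 6 + 5 + 4 + 3 + 2 + 1 + 0
= 1225

1225


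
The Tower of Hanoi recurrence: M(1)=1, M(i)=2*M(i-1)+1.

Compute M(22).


M(22) = 2 * M(21) + 1
M(21) = 2 * M(20) + 1
M(20) = 2 * M(19) + 1
M(19) = 2 * M(18) + 1
M(18) = 2 * M(17) + 1
M(17) = 2 * M(16) + 1
M(16) = 2 * M(15) + 1
M(15) = 2 * M(14) + 1
M(14) = 2 * M(13) + 1
M(13) = 2 * M(12) + 1
M(12) = 2 * M(11) + 1
M(11) = 2 * M(10) + 1
M(10) = 2 * M(9) + 1
M(9) = 2 * M(8) + 1
M(8) = 2 * M(7) + 1
M(7) = 2 * M(6) + 1
M(6) = 2 * M(5) + 1
M(5) = 2 * M(4) + 1
M(4) = 2 * M(3) + 1
M(3) = 2 * M(2) + 1
M(2) = 2 * M(1) + 1
M(1) = 1  (base case)
M(2) = 2 * 1 + 1 = 3
M(3) = 2 * 3 + 1 = 7
M(4) = 2 * 7 + 1 = 15
M(5) = 2 * 15 + 1 = 31
M(6) = 2 * 31 + 1 = 63
M(7) = 2 * 63 + 1 = 127
M(8) = 2 * 127 + 1 = 255
M(9) = 2 * 255 + 1 = 511
M(10) = 2 * 511 + 1 = 1023
M(11) = 2 * 1023 + 1 = 2047
M(12) = 2 * 2047 + 1 = 4095
M(13) = 2 * 4095 + 1 = 8191
M(14) = 2 * 8191 + 1 = 16383
M(15) = 2 * 16383 + 1 = 32767
M(16) = 2 * 32767 + 1 = 65535
M(17) = 2 * 65535 + 1 = 131071
M(18) = 2 * 131071 + 1 = 262143
M(19) = 2 * 262143 + 1 = 524287
M(20) = 2 * 524287 + 1 = 1048575
M(21) = 2 * 1048575 + 1 = 2097151
M(22) = 2 * 2097151 + 1 = 4194303

4194303


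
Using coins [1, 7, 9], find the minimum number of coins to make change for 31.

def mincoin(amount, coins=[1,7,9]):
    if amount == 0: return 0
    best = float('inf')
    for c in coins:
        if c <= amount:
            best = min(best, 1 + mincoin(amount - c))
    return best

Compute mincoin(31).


Building up with DP:
mincoin(0) = 0
mincoin(1) = min(1+mincoin(0)=1+0=1) = 1
mincoin(2) = min(1+mincoin(1)=1+1=2) = 2
mincoin(3) = min(1+mincoin(2)=1+2=3) = 3
mincoin(4) = min(1+mincoin(3)=1+3=4) = 4
mincoin(5) = min(1+mincoin(4)=1+4=5) = 5
mincoin(6) = min(1+mincoin(5)=1+5=6) = 6
mincoin(7) = min(1+mincoin(6)=1+6=7, 1+mincoin(0)=1+0=1) = 1
mincoin(8) = min(1+mincoin(7)=1+1=2, 1+mincoin(1)=1+1=2) = 2
mincoin(9) = min(1+mincoin(8)=1+2=3, 1+mincoin(2)=1+2=3, 1+mincoin(0)=1+0=1) = 1
mincoin(10) = min(1+mincoin(9)=1+1=2, 1+mincoin(3)=1+3=4, 1+mincoin(1)=1+1=2) = 2
mincoin(11) = min(1+mincoin(10)=1+2=3, 1+mincoin(4)=1+4=5, 1+mincoin(2)=1+2=3) = 3
mincoin(12) = min(1+mincoin(11)=1+3=4, 1+mincoin(5)=1+5=6, 1+mincoin(3)=1+3=4) = 4
mincoin(13) = min(1+mincoin(12)=1+4=5, 1+mincoin(6)=1+6=7, 1+mincoin(4)=1+4=5) = 5
mincoin(14) = min(1+mincoin(13)=1+5=6, 1+mincoin(7)=1+1=2, 1+mincoin(5)=1+5=6) = 2
mincoin(15) = min(1+mincoin(14)=1+2=3, 1+mincoin(8)=1+2=3, 1+mincoin(6)=1+6=7) = 3
mincoin(16) = min(1+mincoin(15)=1+3=4, 1+mincoin(9)=1+1=2, 1+mincoin(7)=1+1=2) = 2
mincoin(17) = min(1+mincoin(16)=1+2=3, 1+mincoin(10)=1+2=3, 1+mincoin(8)=1+2=3) = 3
mincoin(18) = min(1+mincoin(17)=1+3=4, 1+mincoin(11)=1+3=4, 1+mincoin(9)=1+1=2) = 2
mincoin(19) = min(1+mincoin(18)=1+2=3, 1+mincoin(12)=1+4=5, 1+mincoin(10)=1+2=3) = 3
mincoin(20) = min(1+mincoin(19)=1+3=4, 1+mincoin(13)=1+5=6, 1+mincoin(11)=1+3=4) = 4
mincoin(21) = min(1+mincoin(20)=1+4=5, 1+mincoin(14)=1+2=3, 1+mincoin(12)=1+4=5) = 3
mincoin(22) = min(1+mincoin(21)=1+3=4, 1+mincoin(15)=1+3=4, 1+mincoin(13)=1+5=6) = 4
mincoin(23) = min(1+mincoin(22)=1+4=5, 1+mincoin(16)=1+2=3, 1+mincoin(14)=1+2=3) = 3
mincoin(24) = min(1+mincoin(23)=1+3=4, 1+mincoin(17)=1+3=4, 1+mincoin(15)=1+3=4) = 4
mincoin(25) = min(1+mincoin(24)=1+4=5, 1+mincoin(18)=1+2=3, 1+mincoin(16)=1+2=3) = 3
mincoin(26) = min(1+mincoin(25)=1+3=4, 1+mincoin(19)=1+3=4, 1+mincoin(17)=1+3=4) = 4
mincoin(27) = min(1+mincoin(26)=1+4=5, 1+mincoin(20)=1+4=5, 1+mincoin(18)=1+2=3) = 3
mincoin(28) = min(1+mincoin(27)=1+3=4, 1+mincoin(21)=1+3=4, 1+mincoin(19)=1+3=4) = 4
mincoin(29) = min(1+mincoin(28)=1+4=5, 1+mincoin(22)=1+4=5, 1+mincoin(20)=1+4=5) = 5
mincoin(30) = min(1+mincoin(29)=1+5=6, 1+mincoin(23)=1+3=4, 1+mincoin(21)=1+3=4) = 4
mincoin(31) = min(1+mincoin(30)=1+4=5, 1+mincoin(24)=1+4=5, 1+mincoin(22)=1+4=5) = 5

5


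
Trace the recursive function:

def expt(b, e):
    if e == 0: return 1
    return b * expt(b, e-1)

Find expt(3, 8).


expt(3, 8)
= 3 * expt(3, 7)
= 3 * 3 * expt(3, 6)
= 3 * 3 * 3 * expt(3, 5)
= 3 * 3 * 3 * 3 * expt(3, 4)
= 3 * 3 * 3 * 3 * 3 * expt(3, 3)
= 3 * 3 * 3 * 3 * 3 * 3 * expt(3, 2)
= 3 * 3 * 3 * 3 * 3 * 3 * 3 * expt(3, 1)
= 3 * 3 * 3 * 3 * 3 * 3 * 3 * 3 * expt(3, 0)
= 3 * 3 * 3 * 3 * 3 * 3 * 3 * 3 * 1
= 6561

6561


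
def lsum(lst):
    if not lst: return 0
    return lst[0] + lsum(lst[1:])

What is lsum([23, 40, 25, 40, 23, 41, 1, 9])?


lsum([23, 40, 25, 40, 23, 41, 1, 9]) = 23 + lsum([40, 25, 40, 23, 41, 1, 9])
lsum([40, 25, 40, 23, 41, 1, 9]) = 40 + lsum([25, 40, 23, 41, 1, 9])
lsum([25, 40, 23, 41, 1, 9]) = 25 + lsum([40, 23, 41, 1, 9])
lsum([40, 23, 41, 1, 9]) = 40 + lsum([23, 41, 1, 9])
lsum([23, 41, 1, 9]) = 23 + lsum([41, 1, 9])
lsum([41, 1, 9]) = 41 + lsum([1, 9])
lsum([1, 9]) = 1 + lsum([9])
lsum([9]) = 9 + lsum([])
lsum([]) = 0  (base case)
Total: 23 + 40 + 25 + 40 + 23 + 41 + 1 + 9 + 0 = 202

202


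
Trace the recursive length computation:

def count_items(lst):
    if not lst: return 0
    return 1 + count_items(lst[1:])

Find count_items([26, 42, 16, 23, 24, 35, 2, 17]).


count_items([26, 42, 16, 23, 24, 35, 2, 17]) = 1 + count_items([42, 16, 23, 24, 35, 2, 17])
count_items([42, 16, 23, 24, 35, 2, 17]) = 1 + count_items([16, 23, 24, 35, 2, 17])
count_items([16, 23, 24, 35, 2, 17]) = 1 + count_items([23, 24, 35, 2, 17])
count_items([23, 24, 35, 2, 17]) = 1 + count_items([24, 35, 2, 17])
count_items([24, 35, 2, 17]) = 1 + count_items([35, 2, 17])
count_items([35, 2, 17]) = 1 + count_items([2, 17])
count_items([2, 17]) = 1 + count_items([17])
count_items([17]) = 1 + count_items([])
count_items([]) = 0  (base case)
Unwinding: 1 + 1 + 1 + 1 + 1 + 1 + 1 + 1 + 0 = 8

8


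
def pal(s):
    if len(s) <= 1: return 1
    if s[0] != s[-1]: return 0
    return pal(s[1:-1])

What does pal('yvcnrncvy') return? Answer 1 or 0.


pal('yvcnrncvy'): s[0]='y' == s[-1]='y' -> check pal('vcnrncv')
pal('vcnrncv'): s[0]='v' == s[-1]='v' -> check pal('cnrnc')
pal('cnrnc'): s[0]='c' == s[-1]='c' -> check pal('nrn')
pal('nrn'): s[0]='n' == s[-1]='n' -> check pal('r')
pal('r'): len <= 1 -> return 1  (base case)
Result: 1 (palindrome)

1


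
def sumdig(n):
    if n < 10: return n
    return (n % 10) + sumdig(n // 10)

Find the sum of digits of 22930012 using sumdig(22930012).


sumdig(22930012) = 2 + sumdig(2293001)
sumdig(2293001) = 1 + sumdig(229300)
sumdig(229300) = 0 + sumdig(22930)
sumdig(22930) = 0 + sumdig(2293)
sumdig(2293) = 3 + sumdig(229)
sumdig(229) = 9 + sumdig(22)
sumdig(22) = 2 + sumdig(2)
sumdig(2) = 2  (base case)
Total: 2 + 1 + 0 + 0 + 3 + 9 + 2 + 2 = 19

19


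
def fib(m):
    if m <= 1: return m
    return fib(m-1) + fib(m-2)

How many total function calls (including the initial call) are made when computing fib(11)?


Let C(n) = total calls for fib(n)
C(0) = 1, C(1) = 1
C(2) = 1 + C(1) + C(0) = 1 + 1 + 1 = 3
C(3) = 1 + C(2) + C(1) = 1 + 3 + 1 = 5
C(4) = 1 + C(3) + C(2) = 1 + 5 + 3 = 9
C(5) = 1 + C(4) + C(3) = 1 + 9 + 5 = 15
C(6) = 1 + C(5) + C(4) = 1 + 15 + 9 = 25
C(7) = 1 + C(6) + C(5) = 1 + 25 + 15 = 41
C(8) = 1 + C(7) + C(6) = 1 + 41 + 25 = 67
C(9) = 1 + C(8) + C(7) = 1 + 67 + 41 = 109
C(10) = 1 + C(9) + C(8) = 1 + 109 + 67 = 177
C(11) = 1 + C(10) + C(9) = 1 + 177 + 109 = 287

287


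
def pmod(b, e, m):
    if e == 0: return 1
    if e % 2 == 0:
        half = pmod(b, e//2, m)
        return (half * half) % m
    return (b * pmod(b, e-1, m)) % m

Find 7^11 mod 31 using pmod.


pmod(7, 11, 31): e is odd, compute pmod(7, 10, 31)
  pmod(7, 10, 31): e is even, compute pmod(7, 5, 31)
    pmod(7, 5, 31): e is odd, compute pmod(7, 4, 31)
      pmod(7, 4, 31): e is even, compute pmod(7, 2, 31)
        pmod(7, 2, 31): e is even, compute pmod(7, 1, 31)
          pmod(7, 1, 31): e is odd, compute pmod(7, 0, 31)
          pmod(7, 0, 31) = 1
          (7 * 1) % 31 = 7
        half=7, (7*7) % 31 = 18
      half=18, (18*18) % 31 = 14
    (7 * 14) % 31 = 5
  half=5, (5*5) % 31 = 25
(7 * 25) % 31 = 20

20


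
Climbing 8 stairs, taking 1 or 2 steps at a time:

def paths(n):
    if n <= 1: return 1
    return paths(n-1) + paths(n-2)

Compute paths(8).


Building up from base cases:
paths(0) = 1
paths(1) = 1
paths(2) = paths(1) + paths(0) = 1 + 1 = 2
paths(3) = paths(2) + paths(1) = 2 + 1 = 3
paths(4) = paths(3) + paths(2) = 3 + 2 = 5
paths(5) = paths(4) + paths(3) = 5 + 3 = 8
paths(6) = paths(5) + paths(4) = 8 + 5 = 13
paths(7) = paths(6) + paths(5) = 13 + 8 = 21
paths(8) = paths(7) + paths(6) = 21 + 13 = 34

34


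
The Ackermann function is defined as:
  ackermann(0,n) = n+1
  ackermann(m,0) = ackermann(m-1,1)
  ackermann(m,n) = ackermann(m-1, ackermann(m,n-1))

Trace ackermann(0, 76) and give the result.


ackermann(0, 76) = 77
Result: ackermann(0, 76) = 77

77


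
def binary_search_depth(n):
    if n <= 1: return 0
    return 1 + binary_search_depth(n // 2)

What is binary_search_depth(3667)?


3667 / 2 = 1833
1833 / 2 = 916
916 / 2 = 458
458 / 2 = 229
229 / 2 = 114
114 / 2 = 57
57 / 2 = 28
28 / 2 = 14
14 / 2 = 7
7 / 2 = 3
3 / 2 = 1
Reached 1 after 11 halvings

11


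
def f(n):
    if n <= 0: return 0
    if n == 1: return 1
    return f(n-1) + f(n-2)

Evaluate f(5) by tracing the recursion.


Computing f(5) bottom-up:
f(0) = 0
f(1) = 1
f(2) = f(1) + f(0) = 1 + 0 = 1
f(3) = f(2) + f(1) = 1 + 1 = 2
f(4) = f(3) + f(2) = 2 + 1 = 3
f(5) = f(4) + f(3) = 3 + 2 = 5

5


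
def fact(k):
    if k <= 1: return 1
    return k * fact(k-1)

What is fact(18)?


fact(18)
= 18 * fact(17)
= 18 * 17 * fact(16)
= 18 * 17 * 16 * fact(15)
= 18 * 17 * 16 * 15 * fact(14)
= 18 * 17 * 16 * 15 * 14 * fact(13)
= 18 * 17 * 16 * 15 * 14 * 13 * fact(12)
= 18 * 17 * 16 * 15 * 14 * 13 * 12 * fact(11)
= 18 * 17 * 16 * 15 * 14 * 13 * 12 * 11 * fact(10)
= 18 * 17 * 16 * 15 * 14 * 13 * 12 * 11 * 10 * fact(9)
= 18 * 17 * 16 * 15 * 14 * 13 * 12 * 11 * 10 * 9 * fact(8)
= 18 * 17 * 16 * 15 * 14 * 13 * 12 * 11 * 10 * 9 * 8 * fact(7)
= 18 * 17 * 16 * 15 * 14 * 13 * 12 * 11 * 10 * 9 * 8 * 7 * fact(6)
= 18 * 17 * 16 * 15 * 14 * 13 * 12 * 11 * 10 * 9 * 8 * 7 * 6 * fact(5)
= 18 * 17 * 16 * 15 * 14 * 13 * 12 * 11 * 10 * 9 * 8 * 7 * 6 * 5 * fact(4)
= 18 * 17 * 16 * 15 * 14 * 13 * 12 * 11 * 10 * 9 * 8 * 7 * 6 * 5 * 4 * fact(3)
= 18 * 17 * 16 * 15 * 14 * 13 * 12 * 11 * 10 * 9 * 8 * 7 * 6 * 5 * 4 * 3 * fact(2)
= 18 * 17 * 16 * 15 * 14 * 13 * 12 * 11 * 10 * 9 * 8 * 7 * 6 * 5 * 4 * 3 * 2 * fact(1)
= 18 * 17 * 16 * 15 * 14 * 13 * 12 * 11 * 10 * 9 * 8 * 7 * 6 * 5 * 4 * 3 * 2 * 1
= 6402373705728000

6402373705728000


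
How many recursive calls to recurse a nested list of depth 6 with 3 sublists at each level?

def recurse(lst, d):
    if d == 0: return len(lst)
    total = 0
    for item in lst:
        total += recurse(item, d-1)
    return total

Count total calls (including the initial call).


At depth 0 (root): 1 call
At depth 1: each of 1 parents calls recurse on 3 children = 3 calls
At depth 2: each of 3 parents calls recurse on 3 children = 9 calls
At depth 3: each of 9 parents calls recurse on 3 children = 27 calls
At depth 4: each of 27 parents calls recurse on 3 children = 81 calls
At depth 5: each of 81 parents calls recurse on 3 children = 243 calls
At depth 6: each of 243 parents calls recurse on 3 children = 729 calls
Total: 1 + 3 + 9 + 27 + 81 + 243 + 729 = 1093

1093


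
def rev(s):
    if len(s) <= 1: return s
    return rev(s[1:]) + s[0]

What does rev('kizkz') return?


rev('kizkz') = rev('izkz') + 'k'
rev('izkz') = rev('zkz') + 'i'
rev('zkz') = rev('kz') + 'z'
rev('kz') = rev('z') + 'k'
rev('z') = 'z'  (base case)
Concatenating: 'z' + 'k' + 'z' + 'i' + 'k' = 'zkzik'

zkzik


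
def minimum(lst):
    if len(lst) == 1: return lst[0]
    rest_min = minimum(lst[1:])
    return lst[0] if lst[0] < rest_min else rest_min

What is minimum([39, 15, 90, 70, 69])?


minimum([39, 15, 90, 70, 69]): compare 39 with minimum([15, 90, 70, 69])
minimum([15, 90, 70, 69]): compare 15 with minimum([90, 70, 69])
minimum([90, 70, 69]): compare 90 with minimum([70, 69])
minimum([70, 69]): compare 70 with minimum([69])
minimum([69]) = 69  (base case)
Compare 70 with 69 -> 69
Compare 90 with 69 -> 69
Compare 15 with 69 -> 15
Compare 39 with 15 -> 15

15


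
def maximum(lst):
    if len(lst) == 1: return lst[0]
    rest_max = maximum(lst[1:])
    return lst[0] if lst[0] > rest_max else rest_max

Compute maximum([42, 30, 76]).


maximum([42, 30, 76]): compare 42 with maximum([30, 76])
maximum([30, 76]): compare 30 with maximum([76])
maximum([76]) = 76  (base case)
Compare 30 with 76 -> 76
Compare 42 with 76 -> 76

76


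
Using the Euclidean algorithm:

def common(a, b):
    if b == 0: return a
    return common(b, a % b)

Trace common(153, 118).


common(153, 118) = common(118, 35)
common(118, 35) = common(35, 13)
common(35, 13) = common(13, 9)
common(13, 9) = common(9, 4)
common(9, 4) = common(4, 1)
common(4, 1) = common(1, 0)
common(1, 0) = 1  (base case)

1


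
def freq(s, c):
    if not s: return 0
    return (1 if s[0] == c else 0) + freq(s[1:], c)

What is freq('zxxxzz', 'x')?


s[0]='z' != 'x' -> 0
s[0]='x' == 'x' -> 1
s[0]='x' == 'x' -> 1
s[0]='x' == 'x' -> 1
s[0]='z' != 'x' -> 0
s[0]='z' != 'x' -> 0
Sum: 0 + 1 + 1 + 1 + 0 + 0 = 3

3


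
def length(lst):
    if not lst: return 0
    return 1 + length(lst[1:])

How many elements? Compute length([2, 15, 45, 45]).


length([2, 15, 45, 45]) = 1 + length([15, 45, 45])
length([15, 45, 45]) = 1 + length([45, 45])
length([45, 45]) = 1 + length([45])
length([45]) = 1 + length([])
length([]) = 0  (base case)
Unwinding: 1 + 1 + 1 + 1 + 0 = 4

4


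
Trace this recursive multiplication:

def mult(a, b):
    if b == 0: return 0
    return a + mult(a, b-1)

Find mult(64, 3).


mult(64, 3) = 64 + mult(64, 2)
mult(64, 2) = 64 + mult(64, 1)
mult(64, 1) = 64 + mult(64, 0)
mult(64, 0) = 0  (base case)
Total: 64 + 64 + 64 + 0 = 192

192


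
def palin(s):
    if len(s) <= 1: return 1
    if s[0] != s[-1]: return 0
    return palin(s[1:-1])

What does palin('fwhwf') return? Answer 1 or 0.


palin('fwhwf'): s[0]='f' == s[-1]='f' -> check palin('whw')
palin('whw'): s[0]='w' == s[-1]='w' -> check palin('h')
palin('h'): len <= 1 -> return 1  (base case)
Result: 1 (palindrome)

1


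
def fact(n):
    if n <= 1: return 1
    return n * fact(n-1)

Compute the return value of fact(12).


fact(12)
= 12 * fact(11)
= 12 * 11 * fact(10)
= 12 * 11 * 10 * fact(9)
= 12 * 11 * 10 * 9 * fact(8)
= 12 * 11 * 10 * 9 * 8 * fact(7)
= 12 * 11 * 10 * 9 * 8 * 7 * fact(6)
= 12 * 11 * 10 * 9 * 8 * 7 * 6 * fact(5)
= 12 * 11 * 10 * 9 * 8 * 7 * 6 * 5 * fact(4)
= 12 * 11 * 10 * 9 * 8 * 7 * 6 * 5 * 4 * fact(3)
= 12 * 11 * 10 * 9 * 8 * 7 * 6 * 5 * 4 * 3 * fact(2)
= 12 * 11 * 10 * 9 * 8 * 7 * 6 * 5 * 4 * 3 * 2 * fact(1)
= 12 * 11 * 10 * 9 * 8 * 7 * 6 * 5 * 4 * 3 * 2 * 1
= 479001600

479001600


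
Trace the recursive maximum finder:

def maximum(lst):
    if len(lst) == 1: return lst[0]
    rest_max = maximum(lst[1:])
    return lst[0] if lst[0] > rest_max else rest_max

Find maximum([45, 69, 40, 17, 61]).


maximum([45, 69, 40, 17, 61]): compare 45 with maximum([69, 40, 17, 61])
maximum([69, 40, 17, 61]): compare 69 with maximum([40, 17, 61])
maximum([40, 17, 61]): compare 40 with maximum([17, 61])
maximum([17, 61]): compare 17 with maximum([61])
maximum([61]) = 61  (base case)
Compare 17 with 61 -> 61
Compare 40 with 61 -> 61
Compare 69 with 61 -> 69
Compare 45 with 69 -> 69

69


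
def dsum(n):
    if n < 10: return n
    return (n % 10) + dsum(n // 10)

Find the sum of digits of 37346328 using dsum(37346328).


dsum(37346328) = 8 + dsum(3734632)
dsum(3734632) = 2 + dsum(373463)
dsum(373463) = 3 + dsum(37346)
dsum(37346) = 6 + dsum(3734)
dsum(3734) = 4 + dsum(373)
dsum(373) = 3 + dsum(37)
dsum(37) = 7 + dsum(3)
dsum(3) = 3  (base case)
Total: 8 + 2 + 3 + 6 + 4 + 3 + 7 + 3 = 36

36


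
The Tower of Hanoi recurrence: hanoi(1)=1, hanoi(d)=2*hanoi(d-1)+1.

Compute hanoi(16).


hanoi(16) = 2 * hanoi(15) + 1
hanoi(15) = 2 * hanoi(14) + 1
hanoi(14) = 2 * hanoi(13) + 1
hanoi(13) = 2 * hanoi(12) + 1
hanoi(12) = 2 * hanoi(11) + 1
hanoi(11) = 2 * hanoi(10) + 1
hanoi(10) = 2 * hanoi(9) + 1
hanoi(9) = 2 * hanoi(8) + 1
hanoi(8) = 2 * hanoi(7) + 1
hanoi(7) = 2 * hanoi(6) + 1
hanoi(6) = 2 * hanoi(5) + 1
hanoi(5) = 2 * hanoi(4) + 1
hanoi(4) = 2 * hanoi(3) + 1
hanoi(3) = 2 * hanoi(2) + 1
hanoi(2) = 2 * hanoi(1) + 1
hanoi(1) = 1  (base case)
hanoi(2) = 2 * 1 + 1 = 3
hanoi(3) = 2 * 3 + 1 = 7
hanoi(4) = 2 * 7 + 1 = 15
hanoi(5) = 2 * 15 + 1 = 31
hanoi(6) = 2 * 31 + 1 = 63
hanoi(7) = 2 * 63 + 1 = 127
hanoi(8) = 2 * 127 + 1 = 255
hanoi(9) = 2 * 255 + 1 = 511
hanoi(10) = 2 * 511 + 1 = 1023
hanoi(11) = 2 * 1023 + 1 = 2047
hanoi(12) = 2 * 2047 + 1 = 4095
hanoi(13) = 2 * 4095 + 1 = 8191
hanoi(14) = 2 * 8191 + 1 = 16383
hanoi(15) = 2 * 16383 + 1 = 32767
hanoi(16) = 2 * 32767 + 1 = 65535

65535


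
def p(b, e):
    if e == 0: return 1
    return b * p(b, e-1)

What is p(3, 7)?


p(3, 7)
= 3 * p(3, 6)
= 3 * 3 * p(3, 5)
= 3 * 3 * 3 * p(3, 4)
= 3 * 3 * 3 * 3 * p(3, 3)
= 3 * 3 * 3 * 3 * 3 * p(3, 2)
= 3 * 3 * 3 * 3 * 3 * 3 * p(3, 1)
= 3 * 3 * 3 * 3 * 3 * 3 * 3 * p(3, 0)
= 3 * 3 * 3 * 3 * 3 * 3 * 3 * 1
= 2187

2187


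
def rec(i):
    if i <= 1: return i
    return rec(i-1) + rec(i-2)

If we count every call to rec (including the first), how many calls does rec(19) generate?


Let C(n) = total calls for rec(n)
C(0) = 1, C(1) = 1
C(2) = 1 + C(1) + C(0) = 1 + 1 + 1 = 3
C(3) = 1 + C(2) + C(1) = 1 + 3 + 1 = 5
C(4) = 1 + C(3) + C(2) = 1 + 5 + 3 = 9
C(5) = 1 + C(4) + C(3) = 1 + 9 + 5 = 15
C(6) = 1 + C(5) + C(4) = 1 + 15 + 9 = 25
C(7) = 1 + C(6) + C(5) = 1 + 25 + 15 = 41
C(8) = 1 + C(7) + C(6) = 1 + 41 + 25 = 67
C(9) = 1 + C(8) + C(7) = 1 + 67 + 41 = 109
C(10) = 1 + C(9) + C(8) = 1 + 109 + 67 = 177
C(11) = 1 + C(10) + C(9) = 1 + 177 + 109 = 287
C(12) = 1 + C(11) + C(10) = 1 + 287 + 177 = 465
C(13) = 1 + C(12) + C(11) = 1 + 465 + 287 = 753
C(14) = 1 + C(13) + C(12) = 1 + 753 + 465 = 1219
C(15) = 1 + C(14) + C(13) = 1 + 1219 + 753 = 1973
C(16) = 1 + C(15) + C(14) = 1 + 1973 + 1219 = 3193
C(17) = 1 + C(16) + C(15) = 1 + 3193 + 1973 = 5167
C(18) = 1 + C(17) + C(16) = 1 + 5167 + 3193 = 8361
C(19) = 1 + C(18) + C(17) = 1 + 8361 + 5167 = 13529

13529


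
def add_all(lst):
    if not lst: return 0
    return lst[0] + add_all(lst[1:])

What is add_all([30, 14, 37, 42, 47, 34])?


add_all([30, 14, 37, 42, 47, 34]) = 30 + add_all([14, 37, 42, 47, 34])
add_all([14, 37, 42, 47, 34]) = 14 + add_all([37, 42, 47, 34])
add_all([37, 42, 47, 34]) = 37 + add_all([42, 47, 34])
add_all([42, 47, 34]) = 42 + add_all([47, 34])
add_all([47, 34]) = 47 + add_all([34])
add_all([34]) = 34 + add_all([])
add_all([]) = 0  (base case)
Total: 30 + 14 + 37 + 42 + 47 + 34 + 0 = 204

204


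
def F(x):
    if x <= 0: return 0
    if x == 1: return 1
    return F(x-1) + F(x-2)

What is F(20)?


Computing F(20) bottom-up:
F(0) = 0
F(1) = 1
F(2) = F(1) + F(0) = 1 + 0 = 1
F(3) = F(2) + F(1) = 1 + 1 = 2
F(4) = F(3) + F(2) = 2 + 1 = 3
F(5) = F(4) + F(3) = 3 + 2 = 5
F(6) = F(5) + F(4) = 5 + 3 = 8
F(7) = F(6) + F(5) = 8 + 5 = 13
F(8) = F(7) + F(6) = 13 + 8 = 21
F(9) = F(8) + F(7) = 21 + 13 = 34
F(10) = F(9) + F(8) = 34 + 21 = 55
F(11) = F(10) + F(9) = 55 + 34 = 89
F(12) = F(11) + F(10) = 89 + 55 = 144
F(13) = F(12) + F(11) = 144 + 89 = 233
F(14) = F(13) + F(12) = 233 + 144 = 377
F(15) = F(14) + F(13) = 377 + 233 = 610
F(16) = F(15) + F(14) = 610 + 377 = 987
F(17) = F(16) + F(15) = 987 + 610 = 1597
F(18) = F(17) + F(16) = 1597 + 987 = 2584
F(19) = F(18) + F(17) = 2584 + 1597 = 4181
F(20) = F(19) + F(18) = 4181 + 2584 = 6765

6765


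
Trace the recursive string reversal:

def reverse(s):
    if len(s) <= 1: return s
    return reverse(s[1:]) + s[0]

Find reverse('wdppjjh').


reverse('wdppjjh') = reverse('dppjjh') + 'w'
reverse('dppjjh') = reverse('ppjjh') + 'd'
reverse('ppjjh') = reverse('pjjh') + 'p'
reverse('pjjh') = reverse('jjh') + 'p'
reverse('jjh') = reverse('jh') + 'j'
reverse('jh') = reverse('h') + 'j'
reverse('h') = 'h'  (base case)
Concatenating: 'h' + 'j' + 'j' + 'p' + 'p' + 'd' + 'w' = 'hjjppdw'

hjjppdw


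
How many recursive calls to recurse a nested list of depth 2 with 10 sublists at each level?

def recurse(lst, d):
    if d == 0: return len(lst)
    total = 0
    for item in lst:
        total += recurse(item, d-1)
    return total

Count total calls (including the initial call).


At depth 0 (root): 1 call
At depth 1: each of 1 parents calls recurse on 10 children = 10 calls
At depth 2: each of 10 parents calls recurse on 10 children = 100 calls
Total: 1 + 10 + 100 = 111

111


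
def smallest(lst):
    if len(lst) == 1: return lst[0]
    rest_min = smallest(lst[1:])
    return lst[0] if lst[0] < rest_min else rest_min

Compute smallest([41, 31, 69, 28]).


smallest([41, 31, 69, 28]): compare 41 with smallest([31, 69, 28])
smallest([31, 69, 28]): compare 31 with smallest([69, 28])
smallest([69, 28]): compare 69 with smallest([28])
smallest([28]) = 28  (base case)
Compare 69 with 28 -> 28
Compare 31 with 28 -> 28
Compare 41 with 28 -> 28

28


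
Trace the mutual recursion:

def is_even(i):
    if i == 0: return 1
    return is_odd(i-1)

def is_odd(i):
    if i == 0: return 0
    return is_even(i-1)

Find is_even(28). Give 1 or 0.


is_even(28) = is_odd(27)
is_odd(27) = is_even(26)
is_even(26) = is_odd(25)
is_odd(25) = is_even(24)
is_even(24) = is_odd(23)
is_odd(23) = is_even(22)
is_even(22) = is_odd(21)
is_odd(21) = is_even(20)
is_even(20) = is_odd(19)
is_odd(19) = is_even(18)
is_even(18) = is_odd(17)
is_odd(17) = is_even(16)
is_even(16) = is_odd(15)
is_odd(15) = is_even(14)
is_even(14) = is_odd(13)
is_odd(13) = is_even(12)
is_even(12) = is_odd(11)
is_odd(11) = is_even(10)
is_even(10) = is_odd(9)
is_odd(9) = is_even(8)
is_even(8) = is_odd(7)
is_odd(7) = is_even(6)
is_even(6) = is_odd(5)
is_odd(5) = is_even(4)
is_even(4) = is_odd(3)
is_odd(3) = is_even(2)
is_even(2) = is_odd(1)
is_odd(1) = is_even(0)
is_even(0) = 1  (base case)
Result: 1

1


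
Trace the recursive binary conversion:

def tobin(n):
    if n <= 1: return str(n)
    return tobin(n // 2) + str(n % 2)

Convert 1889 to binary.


tobin(1889) = tobin(944) + '1'
tobin(944) = tobin(472) + '0'
tobin(472) = tobin(236) + '0'
tobin(236) = tobin(118) + '0'
tobin(118) = tobin(59) + '0'
tobin(59) = tobin(29) + '1'
tobin(29) = tobin(14) + '1'
tobin(14) = tobin(7) + '0'
tobin(7) = tobin(3) + '1'
tobin(3) = tobin(1) + '1'
tobin(1) = '1'  (base case)
Concatenating: '1' + '1' + '1' + '0' + '1' + '1' + '0' + '0' + '0' + '0' + '1' = '11101100001'

11101100001


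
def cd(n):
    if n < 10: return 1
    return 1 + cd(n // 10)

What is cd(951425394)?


cd(951425394) = 1 + cd(95142539)
cd(95142539) = 1 + cd(9514253)
cd(9514253) = 1 + cd(951425)
cd(951425) = 1 + cd(95142)
cd(95142) = 1 + cd(9514)
cd(9514) = 1 + cd(951)
cd(951) = 1 + cd(95)
cd(95) = 1 + cd(9)
cd(9) = 1  (base case: 9 < 10)
Unwinding: 1 + 1 + 1 + 1 + 1 + 1 + 1 + 1 + 1 = 9

9


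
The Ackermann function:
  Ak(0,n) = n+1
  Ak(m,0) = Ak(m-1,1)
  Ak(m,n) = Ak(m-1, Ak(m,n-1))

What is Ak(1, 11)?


Ak(1, 11) = Ak(0, Ak(1, 10))
  Ak(1, 10) = Ak(0, Ak(1, 9))
    Ak(1, 9) = Ak(0, Ak(1, 8))
      Ak(1, 8) = Ak(0, Ak(1, 7))
        Ak(1, 7) = Ak(0, Ak(1, 6))
          Ak(1, 6) = Ak(0, Ak(1, 5))
          Ak(1, 5) = Ak(0, Ak(1, 4))
          Ak(1, 4) = Ak(0, Ak(1, 3))
          Ak(1, 3) = Ak(0, Ak(1, 2))
          Ak(1, 2) = Ak(0, Ak(1, 1))
          Ak(1, 1) = Ak(0, Ak(1, 0))
          Ak(1, 0) = Ak(0, 1)
          Ak(0, 1) = 2
            = Ak(0, 2)
          Ak(0, 2) = 3
            = Ak(0, 3)
          Ak(0, 3) = 4
            = Ak(0, 4)
          Ak(0, 4) = 5
            = Ak(0, 5)
          Ak(0, 5) = 6
            = Ak(0, 6)
          Ak(0, 6) = 7
            = Ak(0, 7)
          Ak(0, 7) = 8
... (trace truncated)
Result: Ak(1, 11) = 13

13


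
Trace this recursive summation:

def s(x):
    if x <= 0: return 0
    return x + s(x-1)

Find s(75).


s(75)
= 75 + 74 + 73 + 72 + 71 + 70 + 69 + 68 + 67 + 66 + 65 + 64 + 63 + 62 + 61 + 60 + 59 + 58 + 57 + 56 + 55 + 54 + 53 + 52 + 51 + 50 + 49 + 48 + 47 + 46 + 45 + 44 + 43 + 42 + 41 + 40 + 39 + 38 + 37 + 36 + 35 + 34 + 33 + 32 + 31 + 30 + 29 + 28 + 27 + 26 + 25 + 24 + 23 + 22 + 21 + 20 + 19 + 18 + 17 + 16 + 15 + 14 + 13 + 12 + 11 + 10 + 9 + 8 + 7 + 6 + 5 + 4 + 3 + 2 + 1 + s(0)
= 75 + 74 + 73 + 72 + 71 + 70 + 69 + 68 + 67 + 66 + 65 + 64 + 63 + 62 + 61 + 60 + 59 + 58 + 57 + 56 + 55 + 54 + 53 + 52 + 51 + 50 + 49 + 48 + 47 + 46 + 45 + 44 + 43 + 42 + 41 + 40 + 39 + 38 + 37 + 36 + 35 + 34 + 33 + 32 + 31 + 30 + 29 + 28 + 27 + 26 + 25 + 24 + 23 + 22 + 21 + 20 + 19 + 18 + 17 + 16 + 15 + 14 + 13 + 12 + 11 + 10 + 9 + 8 + 7 + 6 + 5 + 4 + 3 + 2 + 1 + 0
= 2850

2850


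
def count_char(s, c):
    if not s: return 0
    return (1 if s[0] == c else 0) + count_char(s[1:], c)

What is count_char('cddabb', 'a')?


s[0]='c' != 'a' -> 0
s[0]='d' != 'a' -> 0
s[0]='d' != 'a' -> 0
s[0]='a' == 'a' -> 1
s[0]='b' != 'a' -> 0
s[0]='b' != 'a' -> 0
Sum: 0 + 0 + 0 + 1 + 0 + 0 = 1

1


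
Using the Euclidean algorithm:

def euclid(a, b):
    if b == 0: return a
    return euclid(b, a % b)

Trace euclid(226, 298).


euclid(226, 298) = euclid(298, 226)
euclid(298, 226) = euclid(226, 72)
euclid(226, 72) = euclid(72, 10)
euclid(72, 10) = euclid(10, 2)
euclid(10, 2) = euclid(2, 0)
euclid(2, 0) = 2  (base case)

2


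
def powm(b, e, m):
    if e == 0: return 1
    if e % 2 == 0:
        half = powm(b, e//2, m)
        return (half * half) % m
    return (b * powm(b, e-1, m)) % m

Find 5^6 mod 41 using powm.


powm(5, 6, 41): e is even, compute powm(5, 3, 41)
  powm(5, 3, 41): e is odd, compute powm(5, 2, 41)
    powm(5, 2, 41): e is even, compute powm(5, 1, 41)
      powm(5, 1, 41): e is odd, compute powm(5, 0, 41)
        powm(5, 0, 41) = 1
      (5 * 1) % 41 = 5
    half=5, (5*5) % 41 = 25
  (5 * 25) % 41 = 2
half=2, (2*2) % 41 = 4

4


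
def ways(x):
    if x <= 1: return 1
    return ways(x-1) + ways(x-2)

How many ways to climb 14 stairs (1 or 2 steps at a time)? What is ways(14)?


Building up from base cases:
ways(0) = 1
ways(1) = 1
ways(2) = ways(1) + ways(0) = 1 + 1 = 2
ways(3) = ways(2) + ways(1) = 2 + 1 = 3
ways(4) = ways(3) + ways(2) = 3 + 2 = 5
ways(5) = ways(4) + ways(3) = 5 + 3 = 8
ways(6) = ways(5) + ways(4) = 8 + 5 = 13
ways(7) = ways(6) + ways(5) = 13 + 8 = 21
ways(8) = ways(7) + ways(6) = 21 + 13 = 34
ways(9) = ways(8) + ways(7) = 34 + 21 = 55
ways(10) = ways(9) + ways(8) = 55 + 34 = 89
ways(11) = ways(10) + ways(9) = 89 + 55 = 144
ways(12) = ways(11) + ways(10) = 144 + 89 = 233
ways(13) = ways(12) + ways(11) = 233 + 144 = 377
ways(14) = ways(13) + ways(12) = 377 + 233 = 610

610


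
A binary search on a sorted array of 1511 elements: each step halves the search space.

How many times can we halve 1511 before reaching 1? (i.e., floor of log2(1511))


1511 / 2 = 755
755 / 2 = 377
377 / 2 = 188
188 / 2 = 94
94 / 2 = 47
47 / 2 = 23
23 / 2 = 11
11 / 2 = 5
5 / 2 = 2
2 / 2 = 1
Reached 1 after 10 halvings

10


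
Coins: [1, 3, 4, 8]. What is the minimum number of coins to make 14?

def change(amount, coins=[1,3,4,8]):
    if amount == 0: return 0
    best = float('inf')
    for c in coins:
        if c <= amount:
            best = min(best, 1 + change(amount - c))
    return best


Building up with DP:
change(0) = 0
change(1) = min(1+change(0)=1+0=1) = 1
change(2) = min(1+change(1)=1+1=2) = 2
change(3) = min(1+change(2)=1+2=3, 1+change(0)=1+0=1) = 1
change(4) = min(1+change(3)=1+1=2, 1+change(1)=1+1=2, 1+change(0)=1+0=1) = 1
change(5) = min(1+change(4)=1+1=2, 1+change(2)=1+2=3, 1+change(1)=1+1=2) = 2
change(6) = min(1+change(5)=1+2=3, 1+change(3)=1+1=2, 1+change(2)=1+2=3) = 2
change(7) = min(1+change(6)=1+2=3, 1+change(4)=1+1=2, 1+change(3)=1+1=2) = 2
change(8) = min(1+change(7)=1+2=3, 1+change(5)=1+2=3, 1+change(4)=1+1=2, 1+change(0)=1+0=1) = 1
change(9) = min(1+change(8)=1+1=2, 1+change(6)=1+2=3, 1+change(5)=1+2=3, 1+change(1)=1+1=2) = 2
change(10) = min(1+change(9)=1+2=3, 1+change(7)=1+2=3, 1+change(6)=1+2=3, 1+change(2)=1+2=3) = 3
change(11) = min(1+change(10)=1+3=4, 1+change(8)=1+1=2, 1+change(7)=1+2=3, 1+change(3)=1+1=2) = 2
change(12) = min(1+change(11)=1+2=3, 1+change(9)=1+2=3, 1+change(8)=1+1=2, 1+change(4)=1+1=2) = 2
change(13) = min(1+change(12)=1+2=3, 1+change(10)=1+3=4, 1+change(9)=1+2=3, 1+change(5)=1+2=3) = 3
change(14) = min(1+change(13)=1+3=4, 1+change(11)=1+2=3, 1+change(10)=1+3=4, 1+change(6)=1+2=3) = 3

3


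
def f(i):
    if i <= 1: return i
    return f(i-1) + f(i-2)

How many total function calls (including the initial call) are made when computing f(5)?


Let C(n) = total calls for f(n)
C(0) = 1, C(1) = 1
C(2) = 1 + C(1) + C(0) = 1 + 1 + 1 = 3
C(3) = 1 + C(2) + C(1) = 1 + 3 + 1 = 5
C(4) = 1 + C(3) + C(2) = 1 + 5 + 3 = 9
C(5) = 1 + C(4) + C(3) = 1 + 9 + 5 = 15

15


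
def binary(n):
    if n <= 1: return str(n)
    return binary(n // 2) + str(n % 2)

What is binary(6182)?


binary(6182) = binary(3091) + '0'
binary(3091) = binary(1545) + '1'
binary(1545) = binary(772) + '1'
binary(772) = binary(386) + '0'
binary(386) = binary(193) + '0'
binary(193) = binary(96) + '1'
binary(96) = binary(48) + '0'
binary(48) = binary(24) + '0'
binary(24) = binary(12) + '0'
binary(12) = binary(6) + '0'
binary(6) = binary(3) + '0'
binary(3) = binary(1) + '1'
binary(1) = '1'  (base case)
Concatenating: '1' + '1' + '0' + '0' + '0' + '0' + '0' + '1' + '0' + '0' + '1' + '1' + '0' = '1100000100110'

1100000100110


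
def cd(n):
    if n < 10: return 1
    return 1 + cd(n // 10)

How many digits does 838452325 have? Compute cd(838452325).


cd(838452325) = 1 + cd(83845232)
cd(83845232) = 1 + cd(8384523)
cd(8384523) = 1 + cd(838452)
cd(838452) = 1 + cd(83845)
cd(83845) = 1 + cd(8384)
cd(8384) = 1 + cd(838)
cd(838) = 1 + cd(83)
cd(83) = 1 + cd(8)
cd(8) = 1  (base case: 8 < 10)
Unwinding: 1 + 1 + 1 + 1 + 1 + 1 + 1 + 1 + 1 = 9

9


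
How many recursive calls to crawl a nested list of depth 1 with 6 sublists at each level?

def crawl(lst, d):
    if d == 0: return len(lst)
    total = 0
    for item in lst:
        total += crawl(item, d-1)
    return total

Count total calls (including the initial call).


At depth 0 (root): 1 call
At depth 1: each of 1 parents calls crawl on 6 children = 6 calls
Total: 1 + 6 = 7

7


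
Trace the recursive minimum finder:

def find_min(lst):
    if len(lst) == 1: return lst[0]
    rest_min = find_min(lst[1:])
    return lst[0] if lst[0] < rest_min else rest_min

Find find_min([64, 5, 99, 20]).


find_min([64, 5, 99, 20]): compare 64 with find_min([5, 99, 20])
find_min([5, 99, 20]): compare 5 with find_min([99, 20])
find_min([99, 20]): compare 99 with find_min([20])
find_min([20]) = 20  (base case)
Compare 99 with 20 -> 20
Compare 5 with 20 -> 5
Compare 64 with 5 -> 5

5


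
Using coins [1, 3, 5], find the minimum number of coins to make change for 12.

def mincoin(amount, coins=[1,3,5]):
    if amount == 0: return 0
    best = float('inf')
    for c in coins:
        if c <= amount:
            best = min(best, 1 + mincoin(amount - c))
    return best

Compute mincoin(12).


Building up with DP:
mincoin(0) = 0
mincoin(1) = min(1+mincoin(0)=1+0=1) = 1
mincoin(2) = min(1+mincoin(1)=1+1=2) = 2
mincoin(3) = min(1+mincoin(2)=1+2=3, 1+mincoin(0)=1+0=1) = 1
mincoin(4) = min(1+mincoin(3)=1+1=2, 1+mincoin(1)=1+1=2) = 2
mincoin(5) = min(1+mincoin(4)=1+2=3, 1+mincoin(2)=1+2=3, 1+mincoin(0)=1+0=1) = 1
mincoin(6) = min(1+mincoin(5)=1+1=2, 1+mincoin(3)=1+1=2, 1+mincoin(1)=1+1=2) = 2
mincoin(7) = min(1+mincoin(6)=1+2=3, 1+mincoin(4)=1+2=3, 1+mincoin(2)=1+2=3) = 3
mincoin(8) = min(1+mincoin(7)=1+3=4, 1+mincoin(5)=1+1=2, 1+mincoin(3)=1+1=2) = 2
mincoin(9) = min(1+mincoin(8)=1+2=3, 1+mincoin(6)=1+2=3, 1+mincoin(4)=1+2=3) = 3
mincoin(10) = min(1+mincoin(9)=1+3=4, 1+mincoin(7)=1+3=4, 1+mincoin(5)=1+1=2) = 2
mincoin(11) = min(1+mincoin(10)=1+2=3, 1+mincoin(8)=1+2=3, 1+mincoin(6)=1+2=3) = 3
mincoin(12) = min(1+mincoin(11)=1+3=4, 1+mincoin(9)=1+3=4, 1+mincoin(7)=1+3=4) = 4

4


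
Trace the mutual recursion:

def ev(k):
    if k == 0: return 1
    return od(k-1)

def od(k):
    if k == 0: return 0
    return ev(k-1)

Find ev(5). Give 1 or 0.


ev(5) = od(4)
od(4) = ev(3)
ev(3) = od(2)
od(2) = ev(1)
ev(1) = od(0)
od(0) = 0  (base case)
Result: 0

0


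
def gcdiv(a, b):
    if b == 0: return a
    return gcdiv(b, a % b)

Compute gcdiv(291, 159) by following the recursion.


gcdiv(291, 159) = gcdiv(159, 132)
gcdiv(159, 132) = gcdiv(132, 27)
gcdiv(132, 27) = gcdiv(27, 24)
gcdiv(27, 24) = gcdiv(24, 3)
gcdiv(24, 3) = gcdiv(3, 0)
gcdiv(3, 0) = 3  (base case)

3


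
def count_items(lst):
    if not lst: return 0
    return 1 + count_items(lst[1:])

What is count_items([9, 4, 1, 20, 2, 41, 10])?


count_items([9, 4, 1, 20, 2, 41, 10]) = 1 + count_items([4, 1, 20, 2, 41, 10])
count_items([4, 1, 20, 2, 41, 10]) = 1 + count_items([1, 20, 2, 41, 10])
count_items([1, 20, 2, 41, 10]) = 1 + count_items([20, 2, 41, 10])
count_items([20, 2, 41, 10]) = 1 + count_items([2, 41, 10])
count_items([2, 41, 10]) = 1 + count_items([41, 10])
count_items([41, 10]) = 1 + count_items([10])
count_items([10]) = 1 + count_items([])
count_items([]) = 0  (base case)
Unwinding: 1 + 1 + 1 + 1 + 1 + 1 + 1 + 0 = 7

7


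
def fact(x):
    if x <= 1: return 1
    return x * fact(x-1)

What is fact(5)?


fact(5)
= 5 * fact(4)
= 5 * 4 * fact(3)
= 5 * 4 * 3 * fact(2)
= 5 * 4 * 3 * 2 * fact(1)
= 5 * 4 * 3 * 2 * 1
= 120

120


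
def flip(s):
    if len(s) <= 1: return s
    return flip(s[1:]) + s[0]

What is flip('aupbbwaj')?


flip('aupbbwaj') = flip('upbbwaj') + 'a'
flip('upbbwaj') = flip('pbbwaj') + 'u'
flip('pbbwaj') = flip('bbwaj') + 'p'
flip('bbwaj') = flip('bwaj') + 'b'
flip('bwaj') = flip('waj') + 'b'
flip('waj') = flip('aj') + 'w'
flip('aj') = flip('j') + 'a'
flip('j') = 'j'  (base case)
Concatenating: 'j' + 'a' + 'w' + 'b' + 'b' + 'p' + 'u' + 'a' = 'jawbbpua'

jawbbpua


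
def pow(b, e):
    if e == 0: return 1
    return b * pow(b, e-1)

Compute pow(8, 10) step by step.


pow(8, 10)
= 8 * pow(8, 9)
= 8 * 8 * pow(8, 8)
= 8 * 8 * 8 * pow(8, 7)
= 8 * 8 * 8 * 8 * pow(8, 6)
= 8 * 8 * 8 * 8 * 8 * pow(8, 5)
= 8 * 8 * 8 * 8 * 8 * 8 * pow(8, 4)
= 8 * 8 * 8 * 8 * 8 * 8 * 8 * pow(8, 3)
= 8 * 8 * 8 * 8 * 8 * 8 * 8 * 8 * pow(8, 2)
= 8 * 8 * 8 * 8 * 8 * 8 * 8 * 8 * 8 * pow(8, 1)
= 8 * 8 * 8 * 8 * 8 * 8 * 8 * 8 * 8 * 8 * pow(8, 0)
= 8 * 8 * 8 * 8 * 8 * 8 * 8 * 8 * 8 * 8 * 1
= 1073741824

1073741824


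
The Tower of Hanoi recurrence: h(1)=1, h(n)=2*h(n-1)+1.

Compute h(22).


h(22) = 2 * h(21) + 1
h(21) = 2 * h(20) + 1
h(20) = 2 * h(19) + 1
h(19) = 2 * h(18) + 1
h(18) = 2 * h(17) + 1
h(17) = 2 * h(16) + 1
h(16) = 2 * h(15) + 1
h(15) = 2 * h(14) + 1
h(14) = 2 * h(13) + 1
h(13) = 2 * h(12) + 1
h(12) = 2 * h(11) + 1
h(11) = 2 * h(10) + 1
h(10) = 2 * h(9) + 1
h(9) = 2 * h(8) + 1
h(8) = 2 * h(7) + 1
h(7) = 2 * h(6) + 1
h(6) = 2 * h(5) + 1
h(5) = 2 * h(4) + 1
h(4) = 2 * h(3) + 1
h(3) = 2 * h(2) + 1
h(2) = 2 * h(1) + 1
h(1) = 1  (base case)
h(2) = 2 * 1 + 1 = 3
h(3) = 2 * 3 + 1 = 7
h(4) = 2 * 7 + 1 = 15
h(5) = 2 * 15 + 1 = 31
h(6) = 2 * 31 + 1 = 63
h(7) = 2 * 63 + 1 = 127
h(8) = 2 * 127 + 1 = 255
h(9) = 2 * 255 + 1 = 511
h(10) = 2 * 511 + 1 = 1023
h(11) = 2 * 1023 + 1 = 2047
h(12) = 2 * 2047 + 1 = 4095
h(13) = 2 * 4095 + 1 = 8191
h(14) = 2 * 8191 + 1 = 16383
h(15) = 2 * 16383 + 1 = 32767
h(16) = 2 * 32767 + 1 = 65535
h(17) = 2 * 65535 + 1 = 131071
h(18) = 2 * 131071 + 1 = 262143
h(19) = 2 * 262143 + 1 = 524287
h(20) = 2 * 524287 + 1 = 1048575
h(21) = 2 * 1048575 + 1 = 2097151
h(22) = 2 * 2097151 + 1 = 4194303

4194303


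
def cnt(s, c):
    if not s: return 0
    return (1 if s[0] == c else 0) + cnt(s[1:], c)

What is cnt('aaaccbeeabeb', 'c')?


s[0]='a' != 'c' -> 0
s[0]='a' != 'c' -> 0
s[0]='a' != 'c' -> 0
s[0]='c' == 'c' -> 1
s[0]='c' == 'c' -> 1
s[0]='b' != 'c' -> 0
s[0]='e' != 'c' -> 0
s[0]='e' != 'c' -> 0
s[0]='a' != 'c' -> 0
s[0]='b' != 'c' -> 0
s[0]='e' != 'c' -> 0
s[0]='b' != 'c' -> 0
Sum: 0 + 0 + 0 + 1 + 1 + 0 + 0 + 0 + 0 + 0 + 0 + 0 = 2

2


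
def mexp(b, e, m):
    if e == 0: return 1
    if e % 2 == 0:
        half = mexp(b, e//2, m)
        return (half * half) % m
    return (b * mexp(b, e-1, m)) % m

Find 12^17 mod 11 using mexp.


mexp(12, 17, 11): e is odd, compute mexp(12, 16, 11)
  mexp(12, 16, 11): e is even, compute mexp(12, 8, 11)
    mexp(12, 8, 11): e is even, compute mexp(12, 4, 11)
      mexp(12, 4, 11): e is even, compute mexp(12, 2, 11)
        mexp(12, 2, 11): e is even, compute mexp(12, 1, 11)
          mexp(12, 1, 11): e is odd, compute mexp(12, 0, 11)
          mexp(12, 0, 11) = 1
          (12 * 1) % 11 = 1
        half=1, (1*1) % 11 = 1
      half=1, (1*1) % 11 = 1
    half=1, (1*1) % 11 = 1
  half=1, (1*1) % 11 = 1
(12 * 1) % 11 = 1

1
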